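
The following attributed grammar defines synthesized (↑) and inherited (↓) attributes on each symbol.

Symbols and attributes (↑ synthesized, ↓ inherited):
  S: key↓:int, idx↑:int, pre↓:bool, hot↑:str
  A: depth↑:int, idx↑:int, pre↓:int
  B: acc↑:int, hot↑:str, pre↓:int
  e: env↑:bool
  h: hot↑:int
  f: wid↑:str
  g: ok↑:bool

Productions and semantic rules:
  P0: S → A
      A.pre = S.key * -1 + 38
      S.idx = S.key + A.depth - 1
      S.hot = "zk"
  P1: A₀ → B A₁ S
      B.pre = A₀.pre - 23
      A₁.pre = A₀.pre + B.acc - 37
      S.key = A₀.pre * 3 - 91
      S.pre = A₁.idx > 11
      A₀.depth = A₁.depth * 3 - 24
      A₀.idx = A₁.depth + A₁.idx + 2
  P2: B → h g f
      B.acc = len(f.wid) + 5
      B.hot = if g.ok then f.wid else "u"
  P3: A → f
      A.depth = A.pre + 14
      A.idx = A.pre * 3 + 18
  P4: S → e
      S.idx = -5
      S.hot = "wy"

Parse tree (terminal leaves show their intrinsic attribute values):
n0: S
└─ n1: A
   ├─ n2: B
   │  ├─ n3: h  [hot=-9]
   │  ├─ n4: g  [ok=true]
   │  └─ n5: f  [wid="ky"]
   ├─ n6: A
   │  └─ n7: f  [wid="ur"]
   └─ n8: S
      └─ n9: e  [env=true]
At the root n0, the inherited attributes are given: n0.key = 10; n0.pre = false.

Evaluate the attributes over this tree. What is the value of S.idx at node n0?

1. n0.key = 10  [given at root]
2. n0.pre = false  [given at root]
3. n1.pre = 28  [S.key * -1 + 38]
4. n2.pre = 5  [A₀.pre - 23]
5. n3.hot = -9  [terminal]
6. n4.ok = true  [terminal]
7. n5.wid = "ky"  [terminal]
8. n2.acc = 7  [len(f.wid) + 5]
9. n2.hot = "ky"  [if g.ok then f.wid else "u"]
10. n6.pre = -2  [A₀.pre + B.acc - 37]
11. n7.wid = "ur"  [terminal]
12. n6.depth = 12  [A.pre + 14]
13. n6.idx = 12  [A.pre * 3 + 18]
14. n8.key = -7  [A₀.pre * 3 - 91]
15. n8.pre = true  [A₁.idx > 11]
16. n9.env = true  [terminal]
17. n8.idx = -5  [-5]
18. n8.hot = "wy"  ["wy"]
19. n1.depth = 12  [A₁.depth * 3 - 24]
20. n1.idx = 26  [A₁.depth + A₁.idx + 2]
21. n0.idx = 21  [S.key + A.depth - 1]
22. n0.hot = "zk"  ["zk"]

21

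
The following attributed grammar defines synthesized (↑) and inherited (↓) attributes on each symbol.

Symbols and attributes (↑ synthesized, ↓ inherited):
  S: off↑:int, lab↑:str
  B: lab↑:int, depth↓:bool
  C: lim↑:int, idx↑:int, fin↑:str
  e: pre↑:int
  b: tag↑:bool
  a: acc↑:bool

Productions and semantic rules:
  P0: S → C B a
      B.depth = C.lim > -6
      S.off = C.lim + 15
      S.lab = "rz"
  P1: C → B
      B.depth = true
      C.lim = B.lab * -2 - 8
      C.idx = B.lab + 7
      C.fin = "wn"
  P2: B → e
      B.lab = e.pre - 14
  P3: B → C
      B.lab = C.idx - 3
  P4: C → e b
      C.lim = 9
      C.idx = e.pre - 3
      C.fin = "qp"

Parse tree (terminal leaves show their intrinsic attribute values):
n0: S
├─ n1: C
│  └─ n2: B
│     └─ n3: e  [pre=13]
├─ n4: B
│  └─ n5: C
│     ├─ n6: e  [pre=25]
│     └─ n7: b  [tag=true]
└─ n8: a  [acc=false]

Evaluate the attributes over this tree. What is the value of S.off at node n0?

9

1. n2.depth = true  [true]
2. n3.pre = 13  [terminal]
3. n2.lab = -1  [e.pre - 14]
4. n1.lim = -6  [B.lab * -2 - 8]
5. n1.idx = 6  [B.lab + 7]
6. n1.fin = "wn"  ["wn"]
7. n4.depth = false  [C.lim > -6]
8. n6.pre = 25  [terminal]
9. n7.tag = true  [terminal]
10. n5.lim = 9  [9]
11. n5.idx = 22  [e.pre - 3]
12. n5.fin = "qp"  ["qp"]
13. n4.lab = 19  [C.idx - 3]
14. n8.acc = false  [terminal]
15. n0.off = 9  [C.lim + 15]
16. n0.lab = "rz"  ["rz"]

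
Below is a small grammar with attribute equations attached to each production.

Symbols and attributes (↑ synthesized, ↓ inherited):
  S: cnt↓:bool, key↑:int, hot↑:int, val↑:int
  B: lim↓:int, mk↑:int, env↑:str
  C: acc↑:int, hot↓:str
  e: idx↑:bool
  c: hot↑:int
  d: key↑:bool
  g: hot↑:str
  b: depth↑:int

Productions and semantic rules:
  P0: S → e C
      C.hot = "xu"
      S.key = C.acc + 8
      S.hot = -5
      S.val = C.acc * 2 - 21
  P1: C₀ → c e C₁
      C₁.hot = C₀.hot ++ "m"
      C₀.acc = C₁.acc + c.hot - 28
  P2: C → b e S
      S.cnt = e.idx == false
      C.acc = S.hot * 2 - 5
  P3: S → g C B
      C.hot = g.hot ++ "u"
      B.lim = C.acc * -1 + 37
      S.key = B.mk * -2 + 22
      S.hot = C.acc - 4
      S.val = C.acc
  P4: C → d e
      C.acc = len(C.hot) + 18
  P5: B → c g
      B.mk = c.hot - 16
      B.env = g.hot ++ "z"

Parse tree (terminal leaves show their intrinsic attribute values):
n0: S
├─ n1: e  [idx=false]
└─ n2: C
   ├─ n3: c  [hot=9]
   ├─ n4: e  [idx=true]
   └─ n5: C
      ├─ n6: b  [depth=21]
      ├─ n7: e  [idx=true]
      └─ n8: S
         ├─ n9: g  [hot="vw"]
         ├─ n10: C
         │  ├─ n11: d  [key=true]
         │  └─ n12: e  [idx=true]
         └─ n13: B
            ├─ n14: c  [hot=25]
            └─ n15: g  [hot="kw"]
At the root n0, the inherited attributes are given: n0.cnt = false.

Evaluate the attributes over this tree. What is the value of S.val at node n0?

-1

1. n0.cnt = false  [given at root]
2. n1.idx = false  [terminal]
3. n2.hot = "xu"  ["xu"]
4. n3.hot = 9  [terminal]
5. n4.idx = true  [terminal]
6. n5.hot = "xum"  [C₀.hot ++ "m"]
7. n6.depth = 21  [terminal]
8. n7.idx = true  [terminal]
9. n8.cnt = false  [e.idx == false]
10. n9.hot = "vw"  [terminal]
11. n10.hot = "vwu"  [g.hot ++ "u"]
12. n11.key = true  [terminal]
13. n12.idx = true  [terminal]
14. n10.acc = 21  [len(C.hot) + 18]
15. n13.lim = 16  [C.acc * -1 + 37]
16. n14.hot = 25  [terminal]
17. n15.hot = "kw"  [terminal]
18. n13.mk = 9  [c.hot - 16]
19. n13.env = "kwz"  [g.hot ++ "z"]
20. n8.key = 4  [B.mk * -2 + 22]
21. n8.hot = 17  [C.acc - 4]
22. n8.val = 21  [C.acc]
23. n5.acc = 29  [S.hot * 2 - 5]
24. n2.acc = 10  [C₁.acc + c.hot - 28]
25. n0.key = 18  [C.acc + 8]
26. n0.hot = -5  [-5]
27. n0.val = -1  [C.acc * 2 - 21]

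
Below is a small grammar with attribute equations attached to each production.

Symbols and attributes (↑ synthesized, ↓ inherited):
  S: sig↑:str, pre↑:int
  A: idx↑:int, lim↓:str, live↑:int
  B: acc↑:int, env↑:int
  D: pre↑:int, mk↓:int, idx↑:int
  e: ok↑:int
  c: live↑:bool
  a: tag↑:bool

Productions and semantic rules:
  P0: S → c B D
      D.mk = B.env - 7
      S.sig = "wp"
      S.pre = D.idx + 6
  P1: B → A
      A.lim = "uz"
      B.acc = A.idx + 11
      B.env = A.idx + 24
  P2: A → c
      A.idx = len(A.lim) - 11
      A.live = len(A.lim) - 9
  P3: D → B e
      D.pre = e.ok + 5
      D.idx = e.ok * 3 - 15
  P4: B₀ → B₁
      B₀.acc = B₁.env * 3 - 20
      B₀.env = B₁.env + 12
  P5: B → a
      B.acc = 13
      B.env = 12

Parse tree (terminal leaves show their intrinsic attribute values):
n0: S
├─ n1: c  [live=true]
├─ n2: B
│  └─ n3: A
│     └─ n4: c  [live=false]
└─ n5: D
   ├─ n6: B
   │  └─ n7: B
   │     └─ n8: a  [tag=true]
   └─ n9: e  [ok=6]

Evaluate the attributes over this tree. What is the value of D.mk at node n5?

8

1. n1.live = true  [terminal]
2. n3.lim = "uz"  ["uz"]
3. n4.live = false  [terminal]
4. n3.idx = -9  [len(A.lim) - 11]
5. n3.live = -7  [len(A.lim) - 9]
6. n2.acc = 2  [A.idx + 11]
7. n2.env = 15  [A.idx + 24]
8. n5.mk = 8  [B.env - 7]
9. n8.tag = true  [terminal]
10. n7.acc = 13  [13]
11. n7.env = 12  [12]
12. n6.acc = 16  [B₁.env * 3 - 20]
13. n6.env = 24  [B₁.env + 12]
14. n9.ok = 6  [terminal]
15. n5.pre = 11  [e.ok + 5]
16. n5.idx = 3  [e.ok * 3 - 15]
17. n0.sig = "wp"  ["wp"]
18. n0.pre = 9  [D.idx + 6]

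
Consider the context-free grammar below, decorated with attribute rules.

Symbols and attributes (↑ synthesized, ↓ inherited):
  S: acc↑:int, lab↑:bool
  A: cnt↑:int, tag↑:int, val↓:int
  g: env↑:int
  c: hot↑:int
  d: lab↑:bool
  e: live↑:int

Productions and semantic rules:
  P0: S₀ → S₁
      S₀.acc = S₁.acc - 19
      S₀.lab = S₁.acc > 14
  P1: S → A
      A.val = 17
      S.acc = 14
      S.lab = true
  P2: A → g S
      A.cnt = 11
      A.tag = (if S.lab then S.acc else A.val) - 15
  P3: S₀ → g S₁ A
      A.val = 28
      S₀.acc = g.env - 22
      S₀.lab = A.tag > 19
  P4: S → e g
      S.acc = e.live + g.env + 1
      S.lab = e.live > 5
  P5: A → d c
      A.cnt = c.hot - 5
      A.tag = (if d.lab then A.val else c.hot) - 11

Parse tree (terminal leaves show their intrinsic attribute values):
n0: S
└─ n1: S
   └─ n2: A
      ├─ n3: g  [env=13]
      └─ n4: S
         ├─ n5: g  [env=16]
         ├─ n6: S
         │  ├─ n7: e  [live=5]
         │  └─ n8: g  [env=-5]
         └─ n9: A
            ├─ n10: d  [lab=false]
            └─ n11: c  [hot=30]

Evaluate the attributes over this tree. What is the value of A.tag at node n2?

1. n2.val = 17  [17]
2. n3.env = 13  [terminal]
3. n5.env = 16  [terminal]
4. n7.live = 5  [terminal]
5. n8.env = -5  [terminal]
6. n6.acc = 1  [e.live + g.env + 1]
7. n6.lab = false  [e.live > 5]
8. n9.val = 28  [28]
9. n10.lab = false  [terminal]
10. n11.hot = 30  [terminal]
11. n9.cnt = 25  [c.hot - 5]
12. n9.tag = 19  [(if d.lab then A.val else c.hot) - 11]
13. n4.acc = -6  [g.env - 22]
14. n4.lab = false  [A.tag > 19]
15. n2.cnt = 11  [11]
16. n2.tag = 2  [(if S.lab then S.acc else A.val) - 15]
17. n1.acc = 14  [14]
18. n1.lab = true  [true]
19. n0.acc = -5  [S₁.acc - 19]
20. n0.lab = false  [S₁.acc > 14]

2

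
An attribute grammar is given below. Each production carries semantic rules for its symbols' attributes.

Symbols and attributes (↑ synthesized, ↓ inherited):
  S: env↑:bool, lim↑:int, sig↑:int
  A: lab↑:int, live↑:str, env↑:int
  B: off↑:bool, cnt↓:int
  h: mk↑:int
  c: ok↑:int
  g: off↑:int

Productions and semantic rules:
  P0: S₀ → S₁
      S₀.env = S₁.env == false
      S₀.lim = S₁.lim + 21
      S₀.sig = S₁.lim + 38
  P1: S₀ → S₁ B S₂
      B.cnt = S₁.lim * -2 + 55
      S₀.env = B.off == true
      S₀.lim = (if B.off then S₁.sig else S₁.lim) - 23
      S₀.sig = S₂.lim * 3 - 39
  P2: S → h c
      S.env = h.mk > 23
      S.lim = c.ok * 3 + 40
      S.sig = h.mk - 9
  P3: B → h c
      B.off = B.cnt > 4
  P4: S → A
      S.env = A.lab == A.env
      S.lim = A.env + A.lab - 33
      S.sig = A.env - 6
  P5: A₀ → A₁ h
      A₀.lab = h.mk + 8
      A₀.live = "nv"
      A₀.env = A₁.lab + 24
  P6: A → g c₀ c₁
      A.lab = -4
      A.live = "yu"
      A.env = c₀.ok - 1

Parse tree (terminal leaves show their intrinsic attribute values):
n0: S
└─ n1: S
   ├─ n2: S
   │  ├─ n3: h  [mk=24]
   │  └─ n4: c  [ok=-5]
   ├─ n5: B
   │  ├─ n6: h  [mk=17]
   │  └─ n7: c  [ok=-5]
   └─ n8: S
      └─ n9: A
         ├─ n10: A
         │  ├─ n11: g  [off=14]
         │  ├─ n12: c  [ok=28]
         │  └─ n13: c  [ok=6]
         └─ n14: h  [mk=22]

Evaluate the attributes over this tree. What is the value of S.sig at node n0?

1. n3.mk = 24  [terminal]
2. n4.ok = -5  [terminal]
3. n2.env = true  [h.mk > 23]
4. n2.lim = 25  [c.ok * 3 + 40]
5. n2.sig = 15  [h.mk - 9]
6. n5.cnt = 5  [S₁.lim * -2 + 55]
7. n6.mk = 17  [terminal]
8. n7.ok = -5  [terminal]
9. n5.off = true  [B.cnt > 4]
10. n11.off = 14  [terminal]
11. n12.ok = 28  [terminal]
12. n13.ok = 6  [terminal]
13. n10.lab = -4  [-4]
14. n10.live = "yu"  ["yu"]
15. n10.env = 27  [c₀.ok - 1]
16. n14.mk = 22  [terminal]
17. n9.lab = 30  [h.mk + 8]
18. n9.live = "nv"  ["nv"]
19. n9.env = 20  [A₁.lab + 24]
20. n8.env = false  [A.lab == A.env]
21. n8.lim = 17  [A.env + A.lab - 33]
22. n8.sig = 14  [A.env - 6]
23. n1.env = true  [B.off == true]
24. n1.lim = -8  [(if B.off then S₁.sig else S₁.lim) - 23]
25. n1.sig = 12  [S₂.lim * 3 - 39]
26. n0.env = false  [S₁.env == false]
27. n0.lim = 13  [S₁.lim + 21]
28. n0.sig = 30  [S₁.lim + 38]

30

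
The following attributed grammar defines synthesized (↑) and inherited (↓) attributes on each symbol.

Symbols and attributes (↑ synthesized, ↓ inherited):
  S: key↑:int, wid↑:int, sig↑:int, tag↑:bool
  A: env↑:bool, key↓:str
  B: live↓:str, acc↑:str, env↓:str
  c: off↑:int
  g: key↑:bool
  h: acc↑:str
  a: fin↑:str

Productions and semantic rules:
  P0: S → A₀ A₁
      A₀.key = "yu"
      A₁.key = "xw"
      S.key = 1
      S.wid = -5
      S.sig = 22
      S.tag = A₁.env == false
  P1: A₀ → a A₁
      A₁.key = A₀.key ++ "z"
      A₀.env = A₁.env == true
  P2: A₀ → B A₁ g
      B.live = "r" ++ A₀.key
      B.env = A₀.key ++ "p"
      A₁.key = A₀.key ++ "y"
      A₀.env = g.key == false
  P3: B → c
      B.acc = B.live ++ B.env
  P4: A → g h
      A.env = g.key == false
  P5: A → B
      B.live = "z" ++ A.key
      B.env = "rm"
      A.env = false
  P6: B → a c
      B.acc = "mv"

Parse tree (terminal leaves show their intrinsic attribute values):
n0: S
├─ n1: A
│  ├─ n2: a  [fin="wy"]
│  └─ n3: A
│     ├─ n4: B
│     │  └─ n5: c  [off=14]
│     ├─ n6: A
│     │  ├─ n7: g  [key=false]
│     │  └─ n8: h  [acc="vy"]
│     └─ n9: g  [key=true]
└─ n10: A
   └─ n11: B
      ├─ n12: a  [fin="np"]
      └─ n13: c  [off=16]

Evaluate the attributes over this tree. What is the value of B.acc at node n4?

"ryuzyuzp"

1. n1.key = "yu"  ["yu"]
2. n2.fin = "wy"  [terminal]
3. n3.key = "yuz"  [A₀.key ++ "z"]
4. n4.live = "ryuz"  ["r" ++ A₀.key]
5. n4.env = "yuzp"  [A₀.key ++ "p"]
6. n5.off = 14  [terminal]
7. n4.acc = "ryuzyuzp"  [B.live ++ B.env]
8. n6.key = "yuzy"  [A₀.key ++ "y"]
9. n7.key = false  [terminal]
10. n8.acc = "vy"  [terminal]
11. n6.env = true  [g.key == false]
12. n9.key = true  [terminal]
13. n3.env = false  [g.key == false]
14. n1.env = false  [A₁.env == true]
15. n10.key = "xw"  ["xw"]
16. n11.live = "zxw"  ["z" ++ A.key]
17. n11.env = "rm"  ["rm"]
18. n12.fin = "np"  [terminal]
19. n13.off = 16  [terminal]
20. n11.acc = "mv"  ["mv"]
21. n10.env = false  [false]
22. n0.key = 1  [1]
23. n0.wid = -5  [-5]
24. n0.sig = 22  [22]
25. n0.tag = true  [A₁.env == false]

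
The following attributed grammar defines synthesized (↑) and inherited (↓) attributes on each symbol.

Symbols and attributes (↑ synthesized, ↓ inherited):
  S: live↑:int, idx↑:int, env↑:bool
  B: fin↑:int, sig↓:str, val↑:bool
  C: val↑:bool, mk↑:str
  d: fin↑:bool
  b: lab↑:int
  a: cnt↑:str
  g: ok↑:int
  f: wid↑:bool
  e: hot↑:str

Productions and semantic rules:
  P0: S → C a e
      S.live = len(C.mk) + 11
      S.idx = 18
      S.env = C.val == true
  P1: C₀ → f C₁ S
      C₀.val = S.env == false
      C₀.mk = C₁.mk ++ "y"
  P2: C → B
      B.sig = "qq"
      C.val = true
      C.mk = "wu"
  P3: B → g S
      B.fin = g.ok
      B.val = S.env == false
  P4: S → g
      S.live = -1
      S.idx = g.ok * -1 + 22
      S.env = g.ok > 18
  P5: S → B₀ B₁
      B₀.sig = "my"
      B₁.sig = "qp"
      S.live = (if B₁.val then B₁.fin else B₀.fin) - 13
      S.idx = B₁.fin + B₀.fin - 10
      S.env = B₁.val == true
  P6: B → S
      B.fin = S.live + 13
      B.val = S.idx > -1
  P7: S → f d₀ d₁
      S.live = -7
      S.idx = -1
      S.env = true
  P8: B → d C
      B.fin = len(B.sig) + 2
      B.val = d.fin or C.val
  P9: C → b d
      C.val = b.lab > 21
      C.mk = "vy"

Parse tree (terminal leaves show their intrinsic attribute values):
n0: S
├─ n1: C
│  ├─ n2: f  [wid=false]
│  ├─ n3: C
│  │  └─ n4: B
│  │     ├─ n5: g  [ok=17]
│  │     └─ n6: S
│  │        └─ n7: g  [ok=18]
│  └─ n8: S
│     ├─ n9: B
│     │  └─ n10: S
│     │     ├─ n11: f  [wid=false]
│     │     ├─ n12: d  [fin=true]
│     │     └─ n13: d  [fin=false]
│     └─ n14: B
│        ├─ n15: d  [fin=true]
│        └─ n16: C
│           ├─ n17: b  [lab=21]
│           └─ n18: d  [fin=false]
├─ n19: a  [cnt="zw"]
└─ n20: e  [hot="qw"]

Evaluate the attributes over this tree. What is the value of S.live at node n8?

1. n2.wid = false  [terminal]
2. n4.sig = "qq"  ["qq"]
3. n5.ok = 17  [terminal]
4. n7.ok = 18  [terminal]
5. n6.live = -1  [-1]
6. n6.idx = 4  [g.ok * -1 + 22]
7. n6.env = false  [g.ok > 18]
8. n4.fin = 17  [g.ok]
9. n4.val = true  [S.env == false]
10. n3.val = true  [true]
11. n3.mk = "wu"  ["wu"]
12. n9.sig = "my"  ["my"]
13. n11.wid = false  [terminal]
14. n12.fin = true  [terminal]
15. n13.fin = false  [terminal]
16. n10.live = -7  [-7]
17. n10.idx = -1  [-1]
18. n10.env = true  [true]
19. n9.fin = 6  [S.live + 13]
20. n9.val = false  [S.idx > -1]
21. n14.sig = "qp"  ["qp"]
22. n15.fin = true  [terminal]
23. n17.lab = 21  [terminal]
24. n18.fin = false  [terminal]
25. n16.val = false  [b.lab > 21]
26. n16.mk = "vy"  ["vy"]
27. n14.fin = 4  [len(B.sig) + 2]
28. n14.val = true  [d.fin or C.val]
29. n8.live = -9  [(if B₁.val then B₁.fin else B₀.fin) - 13]
30. n8.idx = 0  [B₁.fin + B₀.fin - 10]
31. n8.env = true  [B₁.val == true]
32. n1.val = false  [S.env == false]
33. n1.mk = "wuy"  [C₁.mk ++ "y"]
34. n19.cnt = "zw"  [terminal]
35. n20.hot = "qw"  [terminal]
36. n0.live = 14  [len(C.mk) + 11]
37. n0.idx = 18  [18]
38. n0.env = false  [C.val == true]

-9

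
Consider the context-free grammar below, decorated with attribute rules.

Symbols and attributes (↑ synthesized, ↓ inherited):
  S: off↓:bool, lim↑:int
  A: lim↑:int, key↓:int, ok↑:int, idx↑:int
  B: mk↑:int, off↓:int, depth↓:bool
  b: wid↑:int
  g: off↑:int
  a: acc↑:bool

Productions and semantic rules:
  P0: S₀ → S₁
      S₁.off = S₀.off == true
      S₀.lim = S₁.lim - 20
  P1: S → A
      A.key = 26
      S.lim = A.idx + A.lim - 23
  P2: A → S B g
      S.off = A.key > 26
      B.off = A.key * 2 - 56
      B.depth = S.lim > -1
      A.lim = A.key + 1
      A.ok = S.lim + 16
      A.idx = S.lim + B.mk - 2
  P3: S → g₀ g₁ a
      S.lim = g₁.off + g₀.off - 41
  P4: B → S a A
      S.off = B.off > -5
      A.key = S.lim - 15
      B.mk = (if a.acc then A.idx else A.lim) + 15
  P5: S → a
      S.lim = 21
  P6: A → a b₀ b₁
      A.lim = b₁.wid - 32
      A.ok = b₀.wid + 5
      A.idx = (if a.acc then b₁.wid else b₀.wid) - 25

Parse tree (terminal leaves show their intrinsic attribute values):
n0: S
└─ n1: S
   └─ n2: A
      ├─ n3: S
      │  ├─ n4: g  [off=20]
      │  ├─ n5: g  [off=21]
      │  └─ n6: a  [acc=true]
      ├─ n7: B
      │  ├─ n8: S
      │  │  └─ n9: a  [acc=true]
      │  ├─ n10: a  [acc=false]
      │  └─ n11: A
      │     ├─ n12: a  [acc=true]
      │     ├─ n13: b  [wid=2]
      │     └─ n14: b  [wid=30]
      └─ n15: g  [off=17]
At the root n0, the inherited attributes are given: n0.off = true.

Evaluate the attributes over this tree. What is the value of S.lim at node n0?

-5

1. n0.off = true  [given at root]
2. n1.off = true  [S₀.off == true]
3. n2.key = 26  [26]
4. n3.off = false  [A.key > 26]
5. n4.off = 20  [terminal]
6. n5.off = 21  [terminal]
7. n6.acc = true  [terminal]
8. n3.lim = 0  [g₁.off + g₀.off - 41]
9. n7.off = -4  [A.key * 2 - 56]
10. n7.depth = true  [S.lim > -1]
11. n8.off = true  [B.off > -5]
12. n9.acc = true  [terminal]
13. n8.lim = 21  [21]
14. n10.acc = false  [terminal]
15. n11.key = 6  [S.lim - 15]
16. n12.acc = true  [terminal]
17. n13.wid = 2  [terminal]
18. n14.wid = 30  [terminal]
19. n11.lim = -2  [b₁.wid - 32]
20. n11.ok = 7  [b₀.wid + 5]
21. n11.idx = 5  [(if a.acc then b₁.wid else b₀.wid) - 25]
22. n7.mk = 13  [(if a.acc then A.idx else A.lim) + 15]
23. n15.off = 17  [terminal]
24. n2.lim = 27  [A.key + 1]
25. n2.ok = 16  [S.lim + 16]
26. n2.idx = 11  [S.lim + B.mk - 2]
27. n1.lim = 15  [A.idx + A.lim - 23]
28. n0.lim = -5  [S₁.lim - 20]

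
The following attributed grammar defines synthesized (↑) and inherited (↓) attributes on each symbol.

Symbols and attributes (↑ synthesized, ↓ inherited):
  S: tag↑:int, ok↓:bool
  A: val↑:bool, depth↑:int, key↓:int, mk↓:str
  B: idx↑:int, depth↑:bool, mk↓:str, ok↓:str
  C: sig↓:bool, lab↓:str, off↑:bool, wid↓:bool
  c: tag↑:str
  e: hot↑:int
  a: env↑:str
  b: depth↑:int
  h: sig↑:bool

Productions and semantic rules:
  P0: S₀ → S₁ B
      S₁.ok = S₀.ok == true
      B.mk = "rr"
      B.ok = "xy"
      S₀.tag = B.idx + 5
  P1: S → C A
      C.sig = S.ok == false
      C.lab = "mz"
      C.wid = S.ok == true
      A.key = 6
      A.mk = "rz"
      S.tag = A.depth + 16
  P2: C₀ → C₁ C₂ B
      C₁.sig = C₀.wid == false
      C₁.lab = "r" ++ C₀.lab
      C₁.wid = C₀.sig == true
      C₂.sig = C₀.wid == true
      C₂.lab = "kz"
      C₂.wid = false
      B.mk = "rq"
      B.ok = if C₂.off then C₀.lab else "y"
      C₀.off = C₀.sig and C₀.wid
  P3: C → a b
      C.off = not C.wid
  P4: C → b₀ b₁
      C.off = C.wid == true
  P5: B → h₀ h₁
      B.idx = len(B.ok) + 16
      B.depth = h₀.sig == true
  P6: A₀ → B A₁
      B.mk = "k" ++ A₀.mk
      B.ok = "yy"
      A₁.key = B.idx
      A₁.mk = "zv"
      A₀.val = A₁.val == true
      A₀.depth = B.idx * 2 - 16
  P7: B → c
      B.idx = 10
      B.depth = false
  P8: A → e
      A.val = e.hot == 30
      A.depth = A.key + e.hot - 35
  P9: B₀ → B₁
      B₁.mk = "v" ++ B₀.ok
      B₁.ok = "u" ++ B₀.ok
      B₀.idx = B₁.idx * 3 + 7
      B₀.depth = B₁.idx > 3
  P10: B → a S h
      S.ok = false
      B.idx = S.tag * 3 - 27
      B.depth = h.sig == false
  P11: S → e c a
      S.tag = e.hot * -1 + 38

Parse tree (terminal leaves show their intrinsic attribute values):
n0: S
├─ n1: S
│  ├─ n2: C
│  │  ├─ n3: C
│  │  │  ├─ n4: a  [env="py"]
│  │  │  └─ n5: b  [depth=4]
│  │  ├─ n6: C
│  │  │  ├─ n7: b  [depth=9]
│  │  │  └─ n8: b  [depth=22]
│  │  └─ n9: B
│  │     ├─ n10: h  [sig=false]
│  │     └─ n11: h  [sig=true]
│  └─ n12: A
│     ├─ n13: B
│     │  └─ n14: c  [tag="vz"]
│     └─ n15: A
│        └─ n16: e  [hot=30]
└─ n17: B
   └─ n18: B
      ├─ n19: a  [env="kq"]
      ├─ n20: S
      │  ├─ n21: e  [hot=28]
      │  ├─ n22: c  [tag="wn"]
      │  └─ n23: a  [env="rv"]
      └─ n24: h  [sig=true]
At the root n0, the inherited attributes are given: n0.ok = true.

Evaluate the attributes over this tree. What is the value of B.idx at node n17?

16

1. n0.ok = true  [given at root]
2. n1.ok = true  [S₀.ok == true]
3. n2.sig = false  [S.ok == false]
4. n2.lab = "mz"  ["mz"]
5. n2.wid = true  [S.ok == true]
6. n3.sig = false  [C₀.wid == false]
7. n3.lab = "rmz"  ["r" ++ C₀.lab]
8. n3.wid = false  [C₀.sig == true]
9. n4.env = "py"  [terminal]
10. n5.depth = 4  [terminal]
11. n3.off = true  [not C.wid]
12. n6.sig = true  [C₀.wid == true]
13. n6.lab = "kz"  ["kz"]
14. n6.wid = false  [false]
15. n7.depth = 9  [terminal]
16. n8.depth = 22  [terminal]
17. n6.off = false  [C.wid == true]
18. n9.mk = "rq"  ["rq"]
19. n9.ok = "y"  [if C₂.off then C₀.lab else "y"]
20. n10.sig = false  [terminal]
21. n11.sig = true  [terminal]
22. n9.idx = 17  [len(B.ok) + 16]
23. n9.depth = false  [h₀.sig == true]
24. n2.off = false  [C₀.sig and C₀.wid]
25. n12.key = 6  [6]
26. n12.mk = "rz"  ["rz"]
27. n13.mk = "krz"  ["k" ++ A₀.mk]
28. n13.ok = "yy"  ["yy"]
29. n14.tag = "vz"  [terminal]
30. n13.idx = 10  [10]
31. n13.depth = false  [false]
32. n15.key = 10  [B.idx]
33. n15.mk = "zv"  ["zv"]
34. n16.hot = 30  [terminal]
35. n15.val = true  [e.hot == 30]
36. n15.depth = 5  [A.key + e.hot - 35]
37. n12.val = true  [A₁.val == true]
38. n12.depth = 4  [B.idx * 2 - 16]
39. n1.tag = 20  [A.depth + 16]
40. n17.mk = "rr"  ["rr"]
41. n17.ok = "xy"  ["xy"]
42. n18.mk = "vxy"  ["v" ++ B₀.ok]
43. n18.ok = "uxy"  ["u" ++ B₀.ok]
44. n19.env = "kq"  [terminal]
45. n20.ok = false  [false]
46. n21.hot = 28  [terminal]
47. n22.tag = "wn"  [terminal]
48. n23.env = "rv"  [terminal]
49. n20.tag = 10  [e.hot * -1 + 38]
50. n24.sig = true  [terminal]
51. n18.idx = 3  [S.tag * 3 - 27]
52. n18.depth = false  [h.sig == false]
53. n17.idx = 16  [B₁.idx * 3 + 7]
54. n17.depth = false  [B₁.idx > 3]
55. n0.tag = 21  [B.idx + 5]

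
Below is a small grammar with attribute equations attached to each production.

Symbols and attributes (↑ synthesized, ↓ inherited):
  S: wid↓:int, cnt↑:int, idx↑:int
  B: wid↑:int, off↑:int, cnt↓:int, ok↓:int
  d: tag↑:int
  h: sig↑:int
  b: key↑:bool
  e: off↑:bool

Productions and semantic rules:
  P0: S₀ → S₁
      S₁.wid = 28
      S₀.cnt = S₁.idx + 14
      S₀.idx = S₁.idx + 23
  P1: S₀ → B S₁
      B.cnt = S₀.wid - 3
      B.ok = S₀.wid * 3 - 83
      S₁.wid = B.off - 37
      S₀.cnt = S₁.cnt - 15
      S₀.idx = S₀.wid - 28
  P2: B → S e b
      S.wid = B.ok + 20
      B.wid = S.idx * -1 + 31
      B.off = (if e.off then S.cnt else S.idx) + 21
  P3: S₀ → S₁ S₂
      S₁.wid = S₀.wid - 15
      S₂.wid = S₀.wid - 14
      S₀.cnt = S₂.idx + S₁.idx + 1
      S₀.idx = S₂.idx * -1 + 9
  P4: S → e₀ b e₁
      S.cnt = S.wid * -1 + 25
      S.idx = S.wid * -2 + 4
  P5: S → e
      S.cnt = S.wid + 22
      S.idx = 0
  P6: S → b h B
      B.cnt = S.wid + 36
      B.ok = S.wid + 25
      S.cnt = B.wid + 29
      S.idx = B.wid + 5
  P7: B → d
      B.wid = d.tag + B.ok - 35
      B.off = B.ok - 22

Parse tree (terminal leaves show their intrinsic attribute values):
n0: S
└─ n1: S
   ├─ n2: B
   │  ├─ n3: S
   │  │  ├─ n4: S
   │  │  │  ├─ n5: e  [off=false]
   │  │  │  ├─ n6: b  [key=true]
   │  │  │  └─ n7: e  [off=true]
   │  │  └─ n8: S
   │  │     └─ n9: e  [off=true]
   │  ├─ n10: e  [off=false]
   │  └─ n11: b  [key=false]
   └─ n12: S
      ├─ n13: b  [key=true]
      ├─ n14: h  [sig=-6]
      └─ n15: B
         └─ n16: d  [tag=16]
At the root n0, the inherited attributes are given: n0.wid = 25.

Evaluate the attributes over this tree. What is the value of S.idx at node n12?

1. n0.wid = 25  [given at root]
2. n1.wid = 28  [28]
3. n2.cnt = 25  [S₀.wid - 3]
4. n2.ok = 1  [S₀.wid * 3 - 83]
5. n3.wid = 21  [B.ok + 20]
6. n4.wid = 6  [S₀.wid - 15]
7. n5.off = false  [terminal]
8. n6.key = true  [terminal]
9. n7.off = true  [terminal]
10. n4.cnt = 19  [S.wid * -1 + 25]
11. n4.idx = -8  [S.wid * -2 + 4]
12. n8.wid = 7  [S₀.wid - 14]
13. n9.off = true  [terminal]
14. n8.cnt = 29  [S.wid + 22]
15. n8.idx = 0  [0]
16. n3.cnt = -7  [S₂.idx + S₁.idx + 1]
17. n3.idx = 9  [S₂.idx * -1 + 9]
18. n10.off = false  [terminal]
19. n11.key = false  [terminal]
20. n2.wid = 22  [S.idx * -1 + 31]
21. n2.off = 30  [(if e.off then S.cnt else S.idx) + 21]
22. n12.wid = -7  [B.off - 37]
23. n13.key = true  [terminal]
24. n14.sig = -6  [terminal]
25. n15.cnt = 29  [S.wid + 36]
26. n15.ok = 18  [S.wid + 25]
27. n16.tag = 16  [terminal]
28. n15.wid = -1  [d.tag + B.ok - 35]
29. n15.off = -4  [B.ok - 22]
30. n12.cnt = 28  [B.wid + 29]
31. n12.idx = 4  [B.wid + 5]
32. n1.cnt = 13  [S₁.cnt - 15]
33. n1.idx = 0  [S₀.wid - 28]
34. n0.cnt = 14  [S₁.idx + 14]
35. n0.idx = 23  [S₁.idx + 23]

4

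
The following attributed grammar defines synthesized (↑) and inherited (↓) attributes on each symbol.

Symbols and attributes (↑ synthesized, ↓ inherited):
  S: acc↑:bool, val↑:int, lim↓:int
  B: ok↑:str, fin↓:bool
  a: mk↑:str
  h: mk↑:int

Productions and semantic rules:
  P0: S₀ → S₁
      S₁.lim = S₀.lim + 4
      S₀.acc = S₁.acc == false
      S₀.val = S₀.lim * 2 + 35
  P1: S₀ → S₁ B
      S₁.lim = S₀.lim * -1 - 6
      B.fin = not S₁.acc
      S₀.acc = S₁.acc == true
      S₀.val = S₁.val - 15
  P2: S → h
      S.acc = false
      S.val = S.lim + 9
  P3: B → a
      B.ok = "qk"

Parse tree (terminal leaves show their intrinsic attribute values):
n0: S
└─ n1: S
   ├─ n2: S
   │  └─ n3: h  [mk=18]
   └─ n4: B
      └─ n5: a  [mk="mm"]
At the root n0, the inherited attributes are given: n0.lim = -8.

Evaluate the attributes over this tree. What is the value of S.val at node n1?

-8

1. n0.lim = -8  [given at root]
2. n1.lim = -4  [S₀.lim + 4]
3. n2.lim = -2  [S₀.lim * -1 - 6]
4. n3.mk = 18  [terminal]
5. n2.acc = false  [false]
6. n2.val = 7  [S.lim + 9]
7. n4.fin = true  [not S₁.acc]
8. n5.mk = "mm"  [terminal]
9. n4.ok = "qk"  ["qk"]
10. n1.acc = false  [S₁.acc == true]
11. n1.val = -8  [S₁.val - 15]
12. n0.acc = true  [S₁.acc == false]
13. n0.val = 19  [S₀.lim * 2 + 35]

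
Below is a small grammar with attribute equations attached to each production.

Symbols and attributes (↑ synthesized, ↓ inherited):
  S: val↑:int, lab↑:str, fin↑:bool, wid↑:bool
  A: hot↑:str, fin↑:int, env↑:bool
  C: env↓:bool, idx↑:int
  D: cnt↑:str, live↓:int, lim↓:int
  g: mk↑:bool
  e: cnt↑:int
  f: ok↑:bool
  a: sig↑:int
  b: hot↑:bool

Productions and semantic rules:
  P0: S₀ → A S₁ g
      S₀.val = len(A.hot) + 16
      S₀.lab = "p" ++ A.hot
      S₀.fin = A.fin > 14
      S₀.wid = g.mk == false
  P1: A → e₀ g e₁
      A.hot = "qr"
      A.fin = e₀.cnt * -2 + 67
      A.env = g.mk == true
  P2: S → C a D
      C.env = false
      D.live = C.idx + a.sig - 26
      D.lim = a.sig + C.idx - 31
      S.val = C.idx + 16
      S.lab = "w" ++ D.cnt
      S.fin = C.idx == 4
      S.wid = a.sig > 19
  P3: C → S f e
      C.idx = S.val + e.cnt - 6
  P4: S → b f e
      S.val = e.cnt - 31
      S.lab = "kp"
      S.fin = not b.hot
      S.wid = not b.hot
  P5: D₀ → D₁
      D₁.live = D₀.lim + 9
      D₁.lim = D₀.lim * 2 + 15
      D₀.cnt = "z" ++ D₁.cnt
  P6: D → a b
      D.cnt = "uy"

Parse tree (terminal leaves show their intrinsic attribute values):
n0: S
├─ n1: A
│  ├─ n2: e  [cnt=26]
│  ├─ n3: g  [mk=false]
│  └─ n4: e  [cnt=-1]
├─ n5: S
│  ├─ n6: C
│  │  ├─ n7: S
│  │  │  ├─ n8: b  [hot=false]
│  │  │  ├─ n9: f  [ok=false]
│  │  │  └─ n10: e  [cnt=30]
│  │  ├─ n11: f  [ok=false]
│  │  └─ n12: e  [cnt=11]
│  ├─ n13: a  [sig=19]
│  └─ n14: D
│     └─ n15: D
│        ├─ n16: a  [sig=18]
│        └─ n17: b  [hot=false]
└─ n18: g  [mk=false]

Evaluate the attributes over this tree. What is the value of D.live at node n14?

-3

1. n2.cnt = 26  [terminal]
2. n3.mk = false  [terminal]
3. n4.cnt = -1  [terminal]
4. n1.hot = "qr"  ["qr"]
5. n1.fin = 15  [e₀.cnt * -2 + 67]
6. n1.env = false  [g.mk == true]
7. n6.env = false  [false]
8. n8.hot = false  [terminal]
9. n9.ok = false  [terminal]
10. n10.cnt = 30  [terminal]
11. n7.val = -1  [e.cnt - 31]
12. n7.lab = "kp"  ["kp"]
13. n7.fin = true  [not b.hot]
14. n7.wid = true  [not b.hot]
15. n11.ok = false  [terminal]
16. n12.cnt = 11  [terminal]
17. n6.idx = 4  [S.val + e.cnt - 6]
18. n13.sig = 19  [terminal]
19. n14.live = -3  [C.idx + a.sig - 26]
20. n14.lim = -8  [a.sig + C.idx - 31]
21. n15.live = 1  [D₀.lim + 9]
22. n15.lim = -1  [D₀.lim * 2 + 15]
23. n16.sig = 18  [terminal]
24. n17.hot = false  [terminal]
25. n15.cnt = "uy"  ["uy"]
26. n14.cnt = "zuy"  ["z" ++ D₁.cnt]
27. n5.val = 20  [C.idx + 16]
28. n5.lab = "wzuy"  ["w" ++ D.cnt]
29. n5.fin = true  [C.idx == 4]
30. n5.wid = false  [a.sig > 19]
31. n18.mk = false  [terminal]
32. n0.val = 18  [len(A.hot) + 16]
33. n0.lab = "pqr"  ["p" ++ A.hot]
34. n0.fin = true  [A.fin > 14]
35. n0.wid = true  [g.mk == false]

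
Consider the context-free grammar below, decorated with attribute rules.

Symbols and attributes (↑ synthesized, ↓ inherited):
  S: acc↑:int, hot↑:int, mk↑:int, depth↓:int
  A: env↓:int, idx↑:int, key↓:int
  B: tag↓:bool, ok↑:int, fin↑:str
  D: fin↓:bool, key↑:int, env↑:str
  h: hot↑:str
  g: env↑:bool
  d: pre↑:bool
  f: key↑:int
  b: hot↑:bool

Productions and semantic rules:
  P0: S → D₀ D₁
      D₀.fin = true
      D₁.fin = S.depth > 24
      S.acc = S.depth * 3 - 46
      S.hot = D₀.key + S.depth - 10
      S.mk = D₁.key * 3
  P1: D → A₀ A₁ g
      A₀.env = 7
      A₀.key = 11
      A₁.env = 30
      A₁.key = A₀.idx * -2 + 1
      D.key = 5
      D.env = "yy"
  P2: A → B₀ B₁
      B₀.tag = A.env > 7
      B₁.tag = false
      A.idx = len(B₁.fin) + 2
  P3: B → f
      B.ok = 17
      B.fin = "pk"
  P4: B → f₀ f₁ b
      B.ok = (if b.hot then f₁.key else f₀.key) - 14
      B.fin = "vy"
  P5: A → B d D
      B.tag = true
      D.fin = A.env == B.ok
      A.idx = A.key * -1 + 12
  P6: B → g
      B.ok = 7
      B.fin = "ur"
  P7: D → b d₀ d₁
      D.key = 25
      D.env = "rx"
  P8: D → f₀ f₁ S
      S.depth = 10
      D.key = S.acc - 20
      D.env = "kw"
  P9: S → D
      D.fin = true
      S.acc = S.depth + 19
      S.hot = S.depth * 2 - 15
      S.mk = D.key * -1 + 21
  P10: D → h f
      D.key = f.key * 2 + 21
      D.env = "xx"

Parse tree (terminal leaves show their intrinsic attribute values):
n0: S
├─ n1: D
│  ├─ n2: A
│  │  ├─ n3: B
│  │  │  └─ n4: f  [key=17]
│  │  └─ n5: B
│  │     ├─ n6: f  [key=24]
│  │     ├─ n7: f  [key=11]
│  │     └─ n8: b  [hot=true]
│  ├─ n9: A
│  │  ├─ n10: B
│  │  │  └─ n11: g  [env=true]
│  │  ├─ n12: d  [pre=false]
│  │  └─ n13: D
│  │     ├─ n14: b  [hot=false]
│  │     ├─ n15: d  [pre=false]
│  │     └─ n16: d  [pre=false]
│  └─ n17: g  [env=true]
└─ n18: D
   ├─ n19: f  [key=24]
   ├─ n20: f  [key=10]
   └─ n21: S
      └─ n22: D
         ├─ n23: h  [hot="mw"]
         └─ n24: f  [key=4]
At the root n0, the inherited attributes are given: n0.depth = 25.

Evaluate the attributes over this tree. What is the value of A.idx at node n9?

1. n0.depth = 25  [given at root]
2. n1.fin = true  [true]
3. n2.env = 7  [7]
4. n2.key = 11  [11]
5. n3.tag = false  [A.env > 7]
6. n4.key = 17  [terminal]
7. n3.ok = 17  [17]
8. n3.fin = "pk"  ["pk"]
9. n5.tag = false  [false]
10. n6.key = 24  [terminal]
11. n7.key = 11  [terminal]
12. n8.hot = true  [terminal]
13. n5.ok = -3  [(if b.hot then f₁.key else f₀.key) - 14]
14. n5.fin = "vy"  ["vy"]
15. n2.idx = 4  [len(B₁.fin) + 2]
16. n9.env = 30  [30]
17. n9.key = -7  [A₀.idx * -2 + 1]
18. n10.tag = true  [true]
19. n11.env = true  [terminal]
20. n10.ok = 7  [7]
21. n10.fin = "ur"  ["ur"]
22. n12.pre = false  [terminal]
23. n13.fin = false  [A.env == B.ok]
24. n14.hot = false  [terminal]
25. n15.pre = false  [terminal]
26. n16.pre = false  [terminal]
27. n13.key = 25  [25]
28. n13.env = "rx"  ["rx"]
29. n9.idx = 19  [A.key * -1 + 12]
30. n17.env = true  [terminal]
31. n1.key = 5  [5]
32. n1.env = "yy"  ["yy"]
33. n18.fin = true  [S.depth > 24]
34. n19.key = 24  [terminal]
35. n20.key = 10  [terminal]
36. n21.depth = 10  [10]
37. n22.fin = true  [true]
38. n23.hot = "mw"  [terminal]
39. n24.key = 4  [terminal]
40. n22.key = 29  [f.key * 2 + 21]
41. n22.env = "xx"  ["xx"]
42. n21.acc = 29  [S.depth + 19]
43. n21.hot = 5  [S.depth * 2 - 15]
44. n21.mk = -8  [D.key * -1 + 21]
45. n18.key = 9  [S.acc - 20]
46. n18.env = "kw"  ["kw"]
47. n0.acc = 29  [S.depth * 3 - 46]
48. n0.hot = 20  [D₀.key + S.depth - 10]
49. n0.mk = 27  [D₁.key * 3]

19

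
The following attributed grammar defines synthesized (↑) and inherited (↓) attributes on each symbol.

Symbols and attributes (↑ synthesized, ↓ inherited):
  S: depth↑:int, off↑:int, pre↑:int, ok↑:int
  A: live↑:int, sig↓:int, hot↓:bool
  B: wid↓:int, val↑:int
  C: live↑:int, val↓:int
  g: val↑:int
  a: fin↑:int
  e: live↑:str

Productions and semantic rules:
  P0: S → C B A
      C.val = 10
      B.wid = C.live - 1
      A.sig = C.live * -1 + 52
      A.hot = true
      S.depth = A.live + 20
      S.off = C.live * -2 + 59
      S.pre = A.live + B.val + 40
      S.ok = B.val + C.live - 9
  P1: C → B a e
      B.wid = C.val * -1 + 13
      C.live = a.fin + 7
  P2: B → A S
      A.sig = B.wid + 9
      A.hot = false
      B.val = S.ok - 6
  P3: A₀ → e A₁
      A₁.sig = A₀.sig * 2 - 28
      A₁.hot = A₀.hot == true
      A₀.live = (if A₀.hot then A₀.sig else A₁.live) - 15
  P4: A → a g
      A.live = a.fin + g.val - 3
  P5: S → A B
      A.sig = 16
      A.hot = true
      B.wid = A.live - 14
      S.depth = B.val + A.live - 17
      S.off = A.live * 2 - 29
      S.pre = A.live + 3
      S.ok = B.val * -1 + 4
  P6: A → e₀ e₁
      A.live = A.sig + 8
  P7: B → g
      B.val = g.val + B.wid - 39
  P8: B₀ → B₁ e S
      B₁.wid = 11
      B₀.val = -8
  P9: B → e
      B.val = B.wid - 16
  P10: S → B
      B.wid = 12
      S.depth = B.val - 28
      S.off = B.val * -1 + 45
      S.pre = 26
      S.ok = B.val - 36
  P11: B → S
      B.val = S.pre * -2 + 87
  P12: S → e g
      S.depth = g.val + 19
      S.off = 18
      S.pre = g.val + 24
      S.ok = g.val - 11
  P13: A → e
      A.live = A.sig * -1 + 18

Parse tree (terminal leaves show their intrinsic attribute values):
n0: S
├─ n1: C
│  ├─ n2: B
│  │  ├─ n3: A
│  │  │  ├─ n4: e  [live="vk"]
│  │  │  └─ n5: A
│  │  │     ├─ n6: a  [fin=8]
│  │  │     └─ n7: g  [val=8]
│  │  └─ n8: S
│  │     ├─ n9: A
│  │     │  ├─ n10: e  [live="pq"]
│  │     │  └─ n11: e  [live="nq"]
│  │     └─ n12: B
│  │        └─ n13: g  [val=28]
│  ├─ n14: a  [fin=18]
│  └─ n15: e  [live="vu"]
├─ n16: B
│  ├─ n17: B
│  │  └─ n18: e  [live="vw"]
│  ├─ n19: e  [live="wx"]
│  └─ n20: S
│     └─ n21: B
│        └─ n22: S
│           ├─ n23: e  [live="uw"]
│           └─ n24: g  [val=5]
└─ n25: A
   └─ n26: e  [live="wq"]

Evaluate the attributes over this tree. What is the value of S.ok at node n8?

5

1. n1.val = 10  [10]
2. n2.wid = 3  [C.val * -1 + 13]
3. n3.sig = 12  [B.wid + 9]
4. n3.hot = false  [false]
5. n4.live = "vk"  [terminal]
6. n5.sig = -4  [A₀.sig * 2 - 28]
7. n5.hot = false  [A₀.hot == true]
8. n6.fin = 8  [terminal]
9. n7.val = 8  [terminal]
10. n5.live = 13  [a.fin + g.val - 3]
11. n3.live = -2  [(if A₀.hot then A₀.sig else A₁.live) - 15]
12. n9.sig = 16  [16]
13. n9.hot = true  [true]
14. n10.live = "pq"  [terminal]
15. n11.live = "nq"  [terminal]
16. n9.live = 24  [A.sig + 8]
17. n12.wid = 10  [A.live - 14]
18. n13.val = 28  [terminal]
19. n12.val = -1  [g.val + B.wid - 39]
20. n8.depth = 6  [B.val + A.live - 17]
21. n8.off = 19  [A.live * 2 - 29]
22. n8.pre = 27  [A.live + 3]
23. n8.ok = 5  [B.val * -1 + 4]
24. n2.val = -1  [S.ok - 6]
25. n14.fin = 18  [terminal]
26. n15.live = "vu"  [terminal]
27. n1.live = 25  [a.fin + 7]
28. n16.wid = 24  [C.live - 1]
29. n17.wid = 11  [11]
30. n18.live = "vw"  [terminal]
31. n17.val = -5  [B.wid - 16]
32. n19.live = "wx"  [terminal]
33. n21.wid = 12  [12]
34. n23.live = "uw"  [terminal]
35. n24.val = 5  [terminal]
36. n22.depth = 24  [g.val + 19]
37. n22.off = 18  [18]
38. n22.pre = 29  [g.val + 24]
39. n22.ok = -6  [g.val - 11]
40. n21.val = 29  [S.pre * -2 + 87]
41. n20.depth = 1  [B.val - 28]
42. n20.off = 16  [B.val * -1 + 45]
43. n20.pre = 26  [26]
44. n20.ok = -7  [B.val - 36]
45. n16.val = -8  [-8]
46. n25.sig = 27  [C.live * -1 + 52]
47. n25.hot = true  [true]
48. n26.live = "wq"  [terminal]
49. n25.live = -9  [A.sig * -1 + 18]
50. n0.depth = 11  [A.live + 20]
51. n0.off = 9  [C.live * -2 + 59]
52. n0.pre = 23  [A.live + B.val + 40]
53. n0.ok = 8  [B.val + C.live - 9]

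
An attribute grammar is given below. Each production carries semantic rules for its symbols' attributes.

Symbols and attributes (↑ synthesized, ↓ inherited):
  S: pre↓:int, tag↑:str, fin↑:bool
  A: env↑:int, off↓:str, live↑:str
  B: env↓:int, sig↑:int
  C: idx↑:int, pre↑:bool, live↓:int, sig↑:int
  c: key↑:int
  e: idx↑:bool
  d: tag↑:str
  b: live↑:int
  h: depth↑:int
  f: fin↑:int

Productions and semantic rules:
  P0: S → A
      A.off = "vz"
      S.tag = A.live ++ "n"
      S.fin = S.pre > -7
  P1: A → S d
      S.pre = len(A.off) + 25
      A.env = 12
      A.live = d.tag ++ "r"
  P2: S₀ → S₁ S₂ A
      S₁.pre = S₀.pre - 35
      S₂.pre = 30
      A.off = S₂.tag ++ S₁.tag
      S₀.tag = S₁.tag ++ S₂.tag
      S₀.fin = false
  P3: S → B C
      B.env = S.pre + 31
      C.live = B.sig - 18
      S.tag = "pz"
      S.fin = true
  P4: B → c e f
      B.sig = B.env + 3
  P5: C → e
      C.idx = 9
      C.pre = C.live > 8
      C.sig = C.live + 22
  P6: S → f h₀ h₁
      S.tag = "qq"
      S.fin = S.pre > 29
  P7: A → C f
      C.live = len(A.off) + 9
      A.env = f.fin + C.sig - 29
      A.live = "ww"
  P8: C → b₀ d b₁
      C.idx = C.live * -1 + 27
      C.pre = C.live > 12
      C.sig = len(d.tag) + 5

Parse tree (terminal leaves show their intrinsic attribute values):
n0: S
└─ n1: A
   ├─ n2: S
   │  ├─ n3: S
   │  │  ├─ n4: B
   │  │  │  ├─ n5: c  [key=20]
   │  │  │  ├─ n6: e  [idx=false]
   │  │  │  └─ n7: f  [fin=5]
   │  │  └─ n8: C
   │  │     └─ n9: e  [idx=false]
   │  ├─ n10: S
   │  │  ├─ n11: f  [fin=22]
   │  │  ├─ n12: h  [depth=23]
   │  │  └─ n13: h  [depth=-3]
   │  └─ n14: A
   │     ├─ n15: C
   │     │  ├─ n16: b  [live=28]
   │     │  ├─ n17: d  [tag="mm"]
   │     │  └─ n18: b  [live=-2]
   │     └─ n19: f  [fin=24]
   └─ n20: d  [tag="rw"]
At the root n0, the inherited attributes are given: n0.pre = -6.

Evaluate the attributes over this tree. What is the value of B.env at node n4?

1. n0.pre = -6  [given at root]
2. n1.off = "vz"  ["vz"]
3. n2.pre = 27  [len(A.off) + 25]
4. n3.pre = -8  [S₀.pre - 35]
5. n4.env = 23  [S.pre + 31]
6. n5.key = 20  [terminal]
7. n6.idx = false  [terminal]
8. n7.fin = 5  [terminal]
9. n4.sig = 26  [B.env + 3]
10. n8.live = 8  [B.sig - 18]
11. n9.idx = false  [terminal]
12. n8.idx = 9  [9]
13. n8.pre = false  [C.live > 8]
14. n8.sig = 30  [C.live + 22]
15. n3.tag = "pz"  ["pz"]
16. n3.fin = true  [true]
17. n10.pre = 30  [30]
18. n11.fin = 22  [terminal]
19. n12.depth = 23  [terminal]
20. n13.depth = -3  [terminal]
21. n10.tag = "qq"  ["qq"]
22. n10.fin = true  [S.pre > 29]
23. n14.off = "qqpz"  [S₂.tag ++ S₁.tag]
24. n15.live = 13  [len(A.off) + 9]
25. n16.live = 28  [terminal]
26. n17.tag = "mm"  [terminal]
27. n18.live = -2  [terminal]
28. n15.idx = 14  [C.live * -1 + 27]
29. n15.pre = true  [C.live > 12]
30. n15.sig = 7  [len(d.tag) + 5]
31. n19.fin = 24  [terminal]
32. n14.env = 2  [f.fin + C.sig - 29]
33. n14.live = "ww"  ["ww"]
34. n2.tag = "pzqq"  [S₁.tag ++ S₂.tag]
35. n2.fin = false  [false]
36. n20.tag = "rw"  [terminal]
37. n1.env = 12  [12]
38. n1.live = "rwr"  [d.tag ++ "r"]
39. n0.tag = "rwrn"  [A.live ++ "n"]
40. n0.fin = true  [S.pre > -7]

23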